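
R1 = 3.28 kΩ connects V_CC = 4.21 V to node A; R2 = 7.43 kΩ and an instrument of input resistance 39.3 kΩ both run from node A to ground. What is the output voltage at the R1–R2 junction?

R2 ‖ R_L = (7.43 × 39.3)/(7.43 + 39.3) = 6.249 kΩ.
Then V_out = V_CC · R2'/(R1 + R2') = 4.21 × 6.249/9.529 = 2.761 V.

V_out ≈ 2.76 V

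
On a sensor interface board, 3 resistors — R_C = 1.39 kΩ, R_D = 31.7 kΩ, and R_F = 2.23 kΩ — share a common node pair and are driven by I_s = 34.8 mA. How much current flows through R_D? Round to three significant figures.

I ≈ 0.915 mA

ΣG = 1/1.39 + 1/31.7 + 1/2.23 = 1.199.
Current divider: I(R_D) = I_s · G_k/ΣG = 34.8 × (0.03155/1.199) = 34.8 × 0.02630 = 0.9153 mA.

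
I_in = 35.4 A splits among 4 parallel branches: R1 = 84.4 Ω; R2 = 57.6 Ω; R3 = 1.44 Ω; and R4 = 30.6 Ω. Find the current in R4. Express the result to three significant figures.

Total conductance ΣG = 1/84.4 + 1/57.6 + 1/1.44 + 1/30.6 = 0.7563 (units of 1/Ω).
By the current-divider rule, I = I_in · G_k/ΣG = 35.4 × 0.04321 = 1.530 A.

I ≈ 1.53 A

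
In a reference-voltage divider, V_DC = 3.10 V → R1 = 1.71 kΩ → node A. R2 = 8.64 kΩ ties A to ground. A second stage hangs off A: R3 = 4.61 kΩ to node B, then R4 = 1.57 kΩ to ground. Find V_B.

V_B ≈ 0.534 V

The second stage (R3 + R4 = 6.180 kΩ) loads node A in parallel with R2.
Effective lower resistance at A: R2 ‖ 6.180 = 3.603 kΩ.
V_A = 3.10 × 3.603/(1.71 + 3.603) = 2.102 V.
Then the unloaded second divider: V_B = V_A × R4/(R3+R4) = 2.102 × 0.2540 = 0.5341 V.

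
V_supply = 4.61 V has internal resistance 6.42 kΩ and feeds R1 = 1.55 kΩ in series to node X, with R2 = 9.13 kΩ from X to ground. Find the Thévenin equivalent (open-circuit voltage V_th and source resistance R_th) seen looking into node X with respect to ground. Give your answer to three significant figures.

V_th ≈ 2.46 V, R_th ≈ 4.26 kΩ

R1' = 6.42 + 1.55 = 7.970 kΩ (source resistance + R1).
With X open, the divider is unloaded: V_th = 4.61 × 9.13/17.10 = 2.461 V.
Zeroing V_supply shorts the top of R1' to ground, so R_th = R1' ‖ R2 = 4.255 kΩ.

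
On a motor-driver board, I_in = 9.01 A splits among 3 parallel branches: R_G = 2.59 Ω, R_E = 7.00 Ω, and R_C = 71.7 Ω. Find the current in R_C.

Total conductance ΣG = 1/2.59 + 1/7.00 + 1/71.7 = 0.5429 (units of 1/Ω).
R_C takes the fraction G_k/ΣG = 0.01395/0.5429 = 0.02569, so I = 9.01 × 0.02569 = 0.2315 A.

I ≈ 0.231 A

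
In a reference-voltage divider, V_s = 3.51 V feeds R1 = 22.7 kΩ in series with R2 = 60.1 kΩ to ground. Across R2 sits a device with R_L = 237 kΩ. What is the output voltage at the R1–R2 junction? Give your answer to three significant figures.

The load sits in parallel with R2, giving an effective lower resistance R2' = R2·R_L/(R2+R_L) = 47.94 kΩ.
Now apply the divider: V_out = 3.51 × 0.6787 = 2.382 V.
(Unloaded it would be 2.55 V; the load pulls it down.)

V_out ≈ 2.38 V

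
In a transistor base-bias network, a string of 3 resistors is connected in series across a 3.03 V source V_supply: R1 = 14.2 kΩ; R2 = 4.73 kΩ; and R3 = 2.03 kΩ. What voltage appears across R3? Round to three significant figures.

Total series resistance ΣR = 14.2 + 4.73 + 2.03 = 20.96 kΩ.
By the voltage-divider rule, V = 3.03 × 2.030/20.96 = 0.2935 V.

V ≈ 0.293 V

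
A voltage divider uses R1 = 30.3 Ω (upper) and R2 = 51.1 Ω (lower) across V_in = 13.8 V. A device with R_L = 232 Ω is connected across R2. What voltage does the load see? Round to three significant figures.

V_out ≈ 8.01 V

First combine the lower leg with the load: R2 ‖ R_L = 41.88 Ω.
Voltage divider with the loaded lower leg: V_out = 13.8 × 41.88/(30.3 + 41.88) = 13.8 × 0.5802 = 8.007 V.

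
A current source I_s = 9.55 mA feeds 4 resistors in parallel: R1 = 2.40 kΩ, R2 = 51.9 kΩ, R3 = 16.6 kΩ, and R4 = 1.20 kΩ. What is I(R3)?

I ≈ 0.433 mA

ΣG = 1/2.40 + 1/51.9 + 1/16.6 + 1/1.20 = 1.330.
R3 takes the fraction G_k/ΣG = 0.06024/1.330 = 0.04531, so I = 9.55 × 0.04531 = 0.4327 mA.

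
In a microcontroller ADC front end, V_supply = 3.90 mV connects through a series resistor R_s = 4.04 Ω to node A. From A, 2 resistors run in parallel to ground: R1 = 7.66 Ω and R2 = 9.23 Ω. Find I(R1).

I ≈ 0.259 mA

Parallel bank: R_p = 1/(1/7.66 + 1/9.23) = 4.186 Ω.
V_A = 3.90 × 4.186/8.226 = 1.985 mV.
I(R1) = V_A / R1 = 1.985/7.66 = 0.2591 mA.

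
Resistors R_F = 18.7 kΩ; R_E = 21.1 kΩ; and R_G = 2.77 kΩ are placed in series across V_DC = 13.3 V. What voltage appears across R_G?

Series total: ΣR = 18.7 + 21.1 + 2.77 = 42.57 kΩ.
Voltage divider: V = V_DC · (2.770 / 42.57) = 13.3 × 0.06507 = 0.8654 V.

V ≈ 0.865 V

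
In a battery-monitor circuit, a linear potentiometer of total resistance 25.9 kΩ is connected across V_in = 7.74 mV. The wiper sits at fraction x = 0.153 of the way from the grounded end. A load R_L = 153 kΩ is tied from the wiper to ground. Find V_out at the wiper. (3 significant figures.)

Lower segment x·R_p = 3.963 kΩ; upper segment (1−x)·R_p = 21.94 kΩ.
R_L loads the lower segment: effective lower R = 3.863 kΩ.
V_out = 7.74 × 3.863/(21.94 + 3.863) = 1.159 mV.
(Unloaded: V_out = x·V_in = 1.18 mV.)

V_out ≈ 1.16 mV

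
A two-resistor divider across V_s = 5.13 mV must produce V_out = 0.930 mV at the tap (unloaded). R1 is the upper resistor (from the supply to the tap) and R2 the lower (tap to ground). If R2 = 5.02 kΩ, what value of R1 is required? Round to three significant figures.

Required fraction k = V_out/V_s = 0.1813.
So R1 = R2 · (V_s/V_out − 1) = 5.02 × (5.13/0.930 − 1) = 5.02 × 4.516 = 22.67 kΩ.

R1 ≈ 22.7 kΩ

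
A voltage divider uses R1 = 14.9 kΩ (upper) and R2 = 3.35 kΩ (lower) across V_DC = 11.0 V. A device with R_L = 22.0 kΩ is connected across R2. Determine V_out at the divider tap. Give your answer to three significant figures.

The load sits in parallel with R2, giving an effective lower resistance R2' = R2·R_L/(R2+R_L) = 2.907 kΩ.
Now apply the divider: V_out = 11.0 × 0.1633 = 1.796 V.

V_out ≈ 1.80 V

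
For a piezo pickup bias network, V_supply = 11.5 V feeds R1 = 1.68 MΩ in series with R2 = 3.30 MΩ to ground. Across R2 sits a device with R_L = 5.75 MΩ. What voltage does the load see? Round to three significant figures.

V_out ≈ 6.38 V

First combine the lower leg with the load: R2 ‖ R_L = 2.097 MΩ.
Then V_out = V_supply · R2'/(R1 + R2') = 11.5 × 2.097/3.777 = 6.384 V.
(Unloaded it would be 7.62 V; the load pulls it down.)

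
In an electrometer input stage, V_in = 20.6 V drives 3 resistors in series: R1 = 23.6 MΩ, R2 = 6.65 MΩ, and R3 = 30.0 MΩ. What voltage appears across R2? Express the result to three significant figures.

Series total: ΣR = 23.6 + 6.65 + 30.0 = 60.25 MΩ.
V = V_in · R/ΣR = 20.6 × 0.1104 = 2.274 V.

V ≈ 2.27 V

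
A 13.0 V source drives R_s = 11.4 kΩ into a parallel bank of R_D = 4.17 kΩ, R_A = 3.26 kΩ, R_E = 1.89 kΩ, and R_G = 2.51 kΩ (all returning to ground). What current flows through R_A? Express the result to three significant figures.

Combine the parallel branches: R_p = (1/4.17 + 1/3.26 + 1/1.89 + 1/2.51)⁻¹ = 0.6784 kΩ.
V_A = 13.0 × 0.6784/12.08 = 0.7302 V.
I(R_A) = V_A / R_A = 0.7302/3.26 = 0.2240 mA.
(Equivalently: I_total = 1.076 mA, then current-divider fraction G_k/ΣG = 0.2081.)

I ≈ 0.224 mA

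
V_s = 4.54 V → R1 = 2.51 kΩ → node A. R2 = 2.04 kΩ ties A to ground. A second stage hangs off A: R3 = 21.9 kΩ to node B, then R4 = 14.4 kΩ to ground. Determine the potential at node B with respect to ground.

The second stage (R3 + R4 = 36.30 kΩ) loads node A in parallel with R2.
Effective lower resistance at A: R2 ‖ 36.30 = 1.931 kΩ.
So V_A = 4.54 × 0.4349 = 1.974 V.
V_B = V_A × 0.3967 = 0.7832 V.

V_B ≈ 0.783 V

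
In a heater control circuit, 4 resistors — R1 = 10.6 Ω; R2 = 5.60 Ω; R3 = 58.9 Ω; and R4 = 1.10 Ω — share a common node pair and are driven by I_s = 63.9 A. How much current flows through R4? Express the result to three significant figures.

Total conductance ΣG = 1/10.6 + 1/5.60 + 1/58.9 + 1/1.10 = 1.199 (units of 1/Ω).
Current divider: I(R4) = I_s · G_k/ΣG = 63.9 × (0.9091/1.199) = 63.9 × 0.7582 = 48.45 A.

I ≈ 48.5 A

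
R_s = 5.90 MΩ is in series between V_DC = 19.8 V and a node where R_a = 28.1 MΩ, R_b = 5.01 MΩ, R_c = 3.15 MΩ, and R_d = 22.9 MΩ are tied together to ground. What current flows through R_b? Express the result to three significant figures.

I ≈ 0.875 µA

Parallel bank: R_p = 1/(1/28.1 + 1/5.01 + 1/3.15 + 1/22.9) = 1.677 MΩ.
V_A by voltage divider: V_A = 19.8 × 1.677/(5.90 + 1.677) = 4.382 V.
Branch current I = V_A/R_b = 4.382/5.01 = 0.8747 µA.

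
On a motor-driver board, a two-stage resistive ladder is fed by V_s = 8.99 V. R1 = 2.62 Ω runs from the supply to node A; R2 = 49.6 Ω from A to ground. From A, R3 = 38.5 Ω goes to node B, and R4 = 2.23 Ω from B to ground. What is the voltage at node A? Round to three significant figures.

Node A sees R2 in parallel with the series input of stage 2, R3 + R4 = 40.73 Ω.
Effective lower resistance at A: R2 ‖ 40.73 = 22.36 Ω.
V_A = 8.99 × 22.36/(2.62 + 22.36) = 8.047 V.

V_A ≈ 8.05 V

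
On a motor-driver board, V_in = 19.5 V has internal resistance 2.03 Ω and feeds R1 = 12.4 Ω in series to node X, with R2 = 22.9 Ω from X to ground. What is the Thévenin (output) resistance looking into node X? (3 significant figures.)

R_th ≈ 8.85 Ω

R1' = 2.03 + 12.4 = 14.43 Ω (source resistance + R1).
Looking into X with the source shorted: R_th = R1'·R2/(R1'+R2) = 14.43 × 22.9/37.33 = 8.852 Ω.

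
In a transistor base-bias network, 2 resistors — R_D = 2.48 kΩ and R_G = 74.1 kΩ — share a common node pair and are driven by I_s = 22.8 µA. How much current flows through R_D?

With just two branches, the current splits inversely with resistance.
I(R_D) = 22.8 × 74.1/(2.48 + 74.1) = 22.8 × 0.9676 = 22.06 µA.

I ≈ 22.1 µA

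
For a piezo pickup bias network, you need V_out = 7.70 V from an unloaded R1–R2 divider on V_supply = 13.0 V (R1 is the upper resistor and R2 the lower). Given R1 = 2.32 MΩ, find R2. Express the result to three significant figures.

The divider ratio is R2/(R1+R2) = 7.70/13.0 = 0.5923.
R2 = R1 · 0.5923/(1 − 0.5923) = 3.371 MΩ.

R2 ≈ 3.37 MΩ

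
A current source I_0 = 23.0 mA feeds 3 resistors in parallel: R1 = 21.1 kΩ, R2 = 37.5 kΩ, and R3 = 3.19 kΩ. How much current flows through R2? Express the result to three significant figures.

I ≈ 1.58 mA

Conductances: ΣG = 1/21.1 + 1/37.5 + 1/3.19 = 0.3875 (1/kΩ).
By the current-divider rule, I = I_0 · G_k/ΣG = 23.0 × 0.06881 = 1.583 mA.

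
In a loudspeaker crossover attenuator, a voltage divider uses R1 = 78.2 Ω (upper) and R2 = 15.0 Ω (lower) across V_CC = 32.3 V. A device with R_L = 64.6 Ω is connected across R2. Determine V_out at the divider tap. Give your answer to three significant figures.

R2 ‖ R_L = (15.0 × 64.6)/(15.0 + 64.6) = 12.17 Ω.
Now apply the divider: V_out = 32.3 × 0.1347 = 4.351 V.

V_out ≈ 4.35 V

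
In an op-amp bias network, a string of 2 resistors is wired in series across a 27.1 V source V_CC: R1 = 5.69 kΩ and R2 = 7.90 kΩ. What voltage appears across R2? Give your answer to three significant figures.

Series total: ΣR = 5.69 + 7.90 = 13.59 kΩ.
V = V_CC · R/ΣR = 27.1 × 0.5813 = 15.75 V.

V ≈ 15.8 V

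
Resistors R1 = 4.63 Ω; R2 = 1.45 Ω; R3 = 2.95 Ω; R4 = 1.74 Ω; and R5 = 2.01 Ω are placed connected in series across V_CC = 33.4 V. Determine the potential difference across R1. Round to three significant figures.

Total series resistance ΣR = 4.63 + 1.45 + 2.95 + 1.74 + 2.01 = 12.78 Ω.
Voltage divider: V = V_CC · (4.630 / 12.78) = 33.4 × 0.3623 = 12.10 V.

V ≈ 12.1 V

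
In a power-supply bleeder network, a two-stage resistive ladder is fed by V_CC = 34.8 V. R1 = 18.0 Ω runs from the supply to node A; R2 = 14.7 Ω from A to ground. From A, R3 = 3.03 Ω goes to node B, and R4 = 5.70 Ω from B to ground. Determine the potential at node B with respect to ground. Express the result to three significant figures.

V_B ≈ 5.30 V

Looking into the second stage from A: R3 + R4 = 8.730 Ω appears in parallel with R2.
R2 ‖ (R3+R4) = 5.477 Ω.
So V_A = 34.8 × 0.2333 = 8.119 V.
Then the unloaded second divider: V_B = V_A × R4/(R3+R4) = 8.119 × 0.6529 = 5.301 V.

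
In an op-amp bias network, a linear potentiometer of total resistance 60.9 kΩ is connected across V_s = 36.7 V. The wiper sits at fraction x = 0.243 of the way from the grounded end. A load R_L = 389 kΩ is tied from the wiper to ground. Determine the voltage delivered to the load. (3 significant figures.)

V_out ≈ 8.67 V

The pot divides into 46.10 kΩ above the wiper and 14.80 kΩ below.
(x·R_p) ‖ R_L = 14.26 kΩ.
Loaded-divider output: V_out = 36.7 × 0.2362 = 8.668 V.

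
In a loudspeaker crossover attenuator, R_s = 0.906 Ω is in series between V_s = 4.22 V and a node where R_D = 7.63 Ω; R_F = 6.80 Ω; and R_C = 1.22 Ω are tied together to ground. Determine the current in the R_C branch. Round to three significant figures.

Combine the parallel branches: R_p = (1/7.63 + 1/6.80 + 1/1.22)⁻¹ = 0.9109 Ω.
V_A by voltage divider: V_A = 4.22 × 0.9109/(0.906 + 0.9109) = 2.116 V.
Branch current I = V_A/R_C = 2.116/1.22 = 1.734 A.

I ≈ 1.73 A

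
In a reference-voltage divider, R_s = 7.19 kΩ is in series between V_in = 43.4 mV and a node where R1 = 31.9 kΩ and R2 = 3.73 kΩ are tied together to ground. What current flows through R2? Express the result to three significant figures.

I ≈ 3.69 µA

Equivalent of the parallel group: R_p = 3.340 kΩ.
V_A = 43.4 × 3.340/10.53 = 13.76 mV.
Branch current I = V_A/R2 = 13.76/3.73 = 3.690 µA.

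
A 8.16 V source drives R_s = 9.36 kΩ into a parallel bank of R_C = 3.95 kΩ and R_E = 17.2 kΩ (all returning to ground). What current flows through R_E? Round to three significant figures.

Combine the parallel branches: R_p = (1/3.95 + 1/17.2)⁻¹ = 3.212 kΩ.
V_A by voltage divider: V_A = 8.16 × 3.212/(9.36 + 3.212) = 2.085 V.
I(R_E) = V_A / R_E = 2.085/17.2 = 0.1212 mA.

I ≈ 0.121 mA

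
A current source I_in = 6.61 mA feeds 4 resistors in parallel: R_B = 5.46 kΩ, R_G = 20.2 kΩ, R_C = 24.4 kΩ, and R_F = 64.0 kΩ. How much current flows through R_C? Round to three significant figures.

I ≈ 0.937 mA

Conductances: ΣG = 1/5.46 + 1/20.2 + 1/24.4 + 1/64.0 = 0.2893 (1/kΩ).
Current divider: I(R_C) = I_in · G_k/ΣG = 6.61 × (0.04098/0.2893) = 6.61 × 0.1417 = 0.9365 mA.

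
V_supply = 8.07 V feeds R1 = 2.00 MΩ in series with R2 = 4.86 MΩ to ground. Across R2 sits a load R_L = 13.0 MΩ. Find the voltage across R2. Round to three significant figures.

V_out ≈ 5.16 V

The load sits in parallel with R2, giving an effective lower resistance R2' = R2·R_L/(R2+R_L) = 3.538 MΩ.
Then V_out = V_supply · R2'/(R1 + R2') = 8.07 × 3.538/5.538 = 5.155 V.
(Unloaded it would be 5.72 V; the load pulls it down.)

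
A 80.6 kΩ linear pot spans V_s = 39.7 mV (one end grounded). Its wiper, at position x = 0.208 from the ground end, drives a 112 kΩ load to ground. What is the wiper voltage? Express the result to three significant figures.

The pot divides into 63.84 kΩ above the wiper and 16.76 kΩ below.
R_L loads the lower segment: effective lower R = 14.58 kΩ.
Then V_out = V_s · 14.58/(63.84 + 14.58) = 7.382 mV.

V_out ≈ 7.38 mV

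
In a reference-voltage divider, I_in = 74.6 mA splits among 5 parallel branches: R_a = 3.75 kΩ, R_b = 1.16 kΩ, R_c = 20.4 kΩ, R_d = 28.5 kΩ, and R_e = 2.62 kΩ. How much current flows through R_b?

ΣG = 1/3.75 + 1/1.16 + 1/20.4 + 1/28.5 + 1/2.62 = 1.595.
R_b takes the fraction G_k/ΣG = 0.8621/1.595 = 0.5406, so I = 74.6 × 0.5406 = 40.33 mA.

I ≈ 40.3 mA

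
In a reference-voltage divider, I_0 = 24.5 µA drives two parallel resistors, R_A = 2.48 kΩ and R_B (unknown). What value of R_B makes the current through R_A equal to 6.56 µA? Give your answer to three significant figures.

R_B ≈ 0.907 kΩ

Two-branch current divider: I_A = I_0 · R_B/(R_A + R_B).
6.56/24.5 = R_B/(R_A + R_B) → R_B = R_A · (0.2678)/(1 − 0.2678) = 2.48 × 0.3657 = 0.9068 kΩ.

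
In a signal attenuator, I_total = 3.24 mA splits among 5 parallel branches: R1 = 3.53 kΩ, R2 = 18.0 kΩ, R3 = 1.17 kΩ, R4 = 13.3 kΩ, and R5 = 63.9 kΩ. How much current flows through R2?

I ≈ 0.140 mA

ΣG = 1/3.53 + 1/18.0 + 1/1.17 + 1/13.3 + 1/63.9 = 1.284.
Current divider: I(R2) = I_total · G_k/ΣG = 3.24 × (0.05556/1.284) = 3.24 × 0.04325 = 0.1401 mA.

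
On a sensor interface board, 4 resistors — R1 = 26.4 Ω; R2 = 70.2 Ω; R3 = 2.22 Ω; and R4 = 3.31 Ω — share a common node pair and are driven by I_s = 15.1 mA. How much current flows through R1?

I ≈ 0.711 mA

ΣG = 1/26.4 + 1/70.2 + 1/2.22 + 1/3.31 = 0.8047.
R1 takes the fraction G_k/ΣG = 0.03788/0.8047 = 0.04707, so I = 15.1 × 0.04707 = 0.7108 mA.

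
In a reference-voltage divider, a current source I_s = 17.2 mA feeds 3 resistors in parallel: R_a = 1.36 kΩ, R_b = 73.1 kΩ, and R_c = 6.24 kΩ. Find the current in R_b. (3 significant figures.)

Conductances: ΣG = 1/1.36 + 1/73.1 + 1/6.24 = 0.9092 (1/kΩ).
R_b takes the fraction G_k/ΣG = 0.01368/0.9092 = 0.01505, so I = 17.2 × 0.01505 = 0.2588 mA.

I ≈ 0.259 mA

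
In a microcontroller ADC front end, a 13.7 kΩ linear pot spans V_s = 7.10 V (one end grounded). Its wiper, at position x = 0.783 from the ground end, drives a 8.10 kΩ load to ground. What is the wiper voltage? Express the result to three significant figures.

V_out ≈ 4.32 V

The pot divides into 2.973 kΩ above the wiper and 10.73 kΩ below.
(x·R_p) ‖ R_L = 4.615 kΩ.
Loaded-divider output: V_out = 7.10 × 0.6082 = 4.318 V.
(Unloaded: V_out = x·V_s = 5.56 V.)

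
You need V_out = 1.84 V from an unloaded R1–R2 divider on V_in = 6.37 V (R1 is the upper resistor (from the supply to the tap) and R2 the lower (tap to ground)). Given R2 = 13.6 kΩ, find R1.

Required fraction k = V_out/V_in = 0.2889.
Rearranging, R1 = R2·(1−k)/k = 13.6 × 2.462 = 33.48 kΩ.

R1 ≈ 33.5 kΩ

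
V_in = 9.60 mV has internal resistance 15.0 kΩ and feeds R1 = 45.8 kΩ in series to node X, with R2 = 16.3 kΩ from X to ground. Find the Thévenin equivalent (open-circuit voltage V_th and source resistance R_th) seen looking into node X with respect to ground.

V_th ≈ 2.03 mV, R_th ≈ 12.9 kΩ

R1' = 15.0 + 45.8 = 60.80 kΩ (source resistance + R1).
V_th is the unloaded tap voltage: V_in · R2/(R1'+R2) = 9.60 × 0.2114 = 2.030 mV.
Looking into X with the source shorted: R_th = R1'·R2/(R1'+R2) = 60.80 × 16.3/77.10 = 12.85 kΩ.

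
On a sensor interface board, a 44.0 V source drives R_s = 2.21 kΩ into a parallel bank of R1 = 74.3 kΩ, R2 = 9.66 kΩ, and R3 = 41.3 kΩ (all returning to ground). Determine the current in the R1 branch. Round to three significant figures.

Equivalent of the parallel group: R_p = 7.083 kΩ.
Node voltage V_A = V_supply · R_p/(R_s + R_p) = 44.0 × 0.7622 = 33.54 V.
Branch current I = V_A/R1 = 33.54/74.3 = 0.4514 mA.

I ≈ 0.451 mA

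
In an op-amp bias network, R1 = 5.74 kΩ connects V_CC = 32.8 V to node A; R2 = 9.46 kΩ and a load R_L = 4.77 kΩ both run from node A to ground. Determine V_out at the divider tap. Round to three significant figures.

R2 ‖ R_L = (9.46 × 4.77)/(9.46 + 4.77) = 3.171 kΩ.
Voltage divider with the loaded lower leg: V_out = 32.8 × 3.171/(5.74 + 3.171) = 32.8 × 0.3559 = 11.67 V.

V_out ≈ 11.7 V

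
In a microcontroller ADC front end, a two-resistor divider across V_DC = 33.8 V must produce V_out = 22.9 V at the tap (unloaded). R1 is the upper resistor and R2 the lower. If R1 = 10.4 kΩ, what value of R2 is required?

R2 ≈ 21.8 kΩ

The divider ratio is R2/(R1+R2) = 22.9/33.8 = 0.6775.
R2 = R1 · 0.6775/(1 − 0.6775) = 21.85 kΩ.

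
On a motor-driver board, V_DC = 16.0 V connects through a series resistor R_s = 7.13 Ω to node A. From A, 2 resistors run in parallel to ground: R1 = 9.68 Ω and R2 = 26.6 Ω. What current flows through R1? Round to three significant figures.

Equivalent of the parallel group: R_p = 7.097 Ω.
Node voltage V_A = V_DC · R_p/(R_s + R_p) = 16.0 × 0.4988 = 7.982 V.
Branch current I = V_A/R1 = 7.982/9.68 = 0.8245 A.
(Equivalently: I_total = 1.125 A, then current-divider fraction G_k/ΣG = 0.7332.)

I ≈ 0.825 A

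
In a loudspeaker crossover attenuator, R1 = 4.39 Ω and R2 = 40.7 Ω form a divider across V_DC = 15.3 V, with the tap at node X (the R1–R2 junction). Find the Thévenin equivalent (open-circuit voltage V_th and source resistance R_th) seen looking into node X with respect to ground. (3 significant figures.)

V_th is the unloaded tap voltage: V_DC · R2/(R1+R2) = 15.3 × 0.9026 = 13.81 V.
With V_DC suppressed (replaced by a short), R_th = R1 ‖ R2 = (4.390 × 40.7)/(4.390 + 40.7) = 3.963 Ω.

V_th ≈ 13.8 V, R_th ≈ 3.96 Ω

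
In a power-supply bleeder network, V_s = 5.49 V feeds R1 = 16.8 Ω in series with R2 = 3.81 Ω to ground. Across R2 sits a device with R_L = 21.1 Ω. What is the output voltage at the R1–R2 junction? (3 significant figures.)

V_out ≈ 0.885 V

First combine the lower leg with the load: R2 ‖ R_L = 3.227 Ω.
Now apply the divider: V_out = 5.49 × 0.1611 = 0.8847 V.
(Unloaded it would be 1.01 V; the load pulls it down.)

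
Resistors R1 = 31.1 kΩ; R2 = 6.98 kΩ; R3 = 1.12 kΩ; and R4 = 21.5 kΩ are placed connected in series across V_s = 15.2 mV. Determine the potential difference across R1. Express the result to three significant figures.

Series total: ΣR = 31.1 + 6.98 + 1.12 + 21.5 = 60.70 kΩ.
Voltage divider: V = V_s · (31.10 / 60.70) = 15.2 × 0.5124 = 7.788 mV.

V ≈ 7.79 mV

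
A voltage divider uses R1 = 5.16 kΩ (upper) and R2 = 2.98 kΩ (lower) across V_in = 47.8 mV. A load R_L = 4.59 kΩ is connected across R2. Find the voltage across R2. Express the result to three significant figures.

V_out ≈ 12.4 mV

R2 ‖ R_L = (2.98 × 4.59)/(2.98 + 4.59) = 1.807 kΩ.
Now apply the divider: V_out = 47.8 × 0.2594 = 12.40 mV.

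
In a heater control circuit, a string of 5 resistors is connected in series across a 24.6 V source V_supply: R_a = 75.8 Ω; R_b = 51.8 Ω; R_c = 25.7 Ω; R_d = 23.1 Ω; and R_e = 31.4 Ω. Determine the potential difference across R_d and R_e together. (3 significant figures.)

Series total: ΣR = 75.8 + 51.8 + 25.7 + 23.1 + 31.4 = 207.8 Ω.
R_{R_d..R_e} = 23.1 + 31.4 = 54.50 Ω.
Voltage divider: V = V_supply · (54.50 / 207.8) = 24.6 × 0.2623 = 6.452 V.

V ≈ 6.45 V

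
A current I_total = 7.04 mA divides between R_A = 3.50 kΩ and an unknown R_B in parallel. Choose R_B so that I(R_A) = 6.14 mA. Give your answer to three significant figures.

The fraction through R_A equals R_B/(R_A+R_B).
6.14/7.04 = R_B/(R_A + R_B) → R_B = R_A · (0.8722)/(1 − 0.8722) = 3.50 × 6.822 = 23.88 kΩ.

R_B ≈ 23.9 kΩ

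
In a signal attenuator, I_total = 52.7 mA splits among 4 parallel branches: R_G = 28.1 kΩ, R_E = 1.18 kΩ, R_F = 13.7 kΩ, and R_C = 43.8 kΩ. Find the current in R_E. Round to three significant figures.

I ≈ 45.6 mA

ΣG = 1/28.1 + 1/1.18 + 1/13.7 + 1/43.8 = 0.9789.
Current divider: I(R_E) = I_total · G_k/ΣG = 52.7 × (0.8475/0.9789) = 52.7 × 0.8658 = 45.63 mA.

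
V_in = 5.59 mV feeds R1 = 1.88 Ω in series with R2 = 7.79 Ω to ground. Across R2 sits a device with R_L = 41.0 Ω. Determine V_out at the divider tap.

V_out ≈ 4.34 mV

First combine the lower leg with the load: R2 ‖ R_L = 6.546 Ω.
Now apply the divider: V_out = 5.59 × 0.7769 = 4.343 mV.
(Unloaded it would be 4.50 mV; the load pulls it down.)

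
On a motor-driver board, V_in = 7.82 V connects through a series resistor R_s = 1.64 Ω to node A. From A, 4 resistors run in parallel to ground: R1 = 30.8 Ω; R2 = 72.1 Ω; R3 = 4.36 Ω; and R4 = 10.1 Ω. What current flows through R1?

Equivalent of the parallel group: R_p = 2.669 Ω.
Node voltage V_A = V_in · R_p/(R_s + R_p) = 7.82 × 0.6194 = 4.844 V.
Branch current I = V_A/R1 = 4.844/30.8 = 0.1573 A.

I ≈ 0.157 A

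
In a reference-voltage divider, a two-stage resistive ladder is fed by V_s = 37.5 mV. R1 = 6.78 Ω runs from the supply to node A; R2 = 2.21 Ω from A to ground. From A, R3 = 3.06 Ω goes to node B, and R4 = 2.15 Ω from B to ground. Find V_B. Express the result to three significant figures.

V_B ≈ 2.88 mV

Looking into the second stage from A: R3 + R4 = 5.210 Ω appears in parallel with R2.
R2 ‖ (R3+R4) = 1.552 Ω.
First divider: V_A = V_s · 1.552/(6.78 + 1.552) = 6.984 mV.
V_B = V_A × 0.4127 = 2.882 mV.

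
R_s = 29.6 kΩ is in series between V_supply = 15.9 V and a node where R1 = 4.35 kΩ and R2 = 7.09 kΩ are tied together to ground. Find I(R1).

I ≈ 0.305 mA

Combine the parallel branches: R_p = (1/4.35 + 1/7.09)⁻¹ = 2.696 kΩ.
Node voltage V_A = V_supply · R_p/(R_s + R_p) = 15.9 × 0.08348 = 1.327 V.
Branch current I = V_A/R1 = 1.327/4.35 = 0.3051 mA.
(Equivalently: I_total = 0.4923 mA, then current-divider fraction G_k/ΣG = 0.6198.)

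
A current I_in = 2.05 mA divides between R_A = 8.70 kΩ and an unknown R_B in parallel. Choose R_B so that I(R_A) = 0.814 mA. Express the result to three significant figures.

R_B ≈ 5.73 kΩ

Two-branch current divider: I_A = I_in · R_B/(R_A + R_B).
With f = 0.3971, R_B = R_A · f/(1−f) = 8.70 × 0.6586 = 5.730 kΩ.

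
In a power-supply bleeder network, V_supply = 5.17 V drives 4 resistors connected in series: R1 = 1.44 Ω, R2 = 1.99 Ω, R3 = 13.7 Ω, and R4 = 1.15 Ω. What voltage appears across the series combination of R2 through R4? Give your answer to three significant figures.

V ≈ 4.76 V

Total series resistance ΣR = 1.44 + 1.99 + 13.7 + 1.15 = 18.28 Ω.
R_{R2..R4} = 1.99 + 13.7 + 1.15 = 16.84 Ω.
V = V_supply · R/ΣR = 5.17 × 0.9212 = 4.763 V.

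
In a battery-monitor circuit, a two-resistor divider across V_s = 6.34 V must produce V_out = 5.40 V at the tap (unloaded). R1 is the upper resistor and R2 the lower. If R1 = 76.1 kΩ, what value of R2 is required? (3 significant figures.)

V_out/V_s = R2/(R1+R2) = 0.8517.
Rearranging, R2 = R1·k/(1−k) = 76.1 × 5.745 = 437.2 kΩ.

R2 ≈ 437 kΩ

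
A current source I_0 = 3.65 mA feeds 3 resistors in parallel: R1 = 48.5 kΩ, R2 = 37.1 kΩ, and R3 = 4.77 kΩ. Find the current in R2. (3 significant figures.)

I ≈ 0.382 mA

ΣG = 1/48.5 + 1/37.1 + 1/4.77 = 0.2572.
By the current-divider rule, I = I_0 · G_k/ΣG = 3.65 × 0.1048 = 0.3825 mA.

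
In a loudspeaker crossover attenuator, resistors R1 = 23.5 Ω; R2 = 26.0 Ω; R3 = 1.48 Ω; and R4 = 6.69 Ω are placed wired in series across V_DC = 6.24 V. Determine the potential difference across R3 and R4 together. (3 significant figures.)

V ≈ 0.884 V

Series total: ΣR = 23.5 + 26.0 + 1.48 + 6.69 = 57.67 Ω.
R_{R3..R4} = 1.48 + 6.69 = 8.170 Ω.
V = V_DC · R/ΣR = 6.24 × 0.1417 = 0.8840 V.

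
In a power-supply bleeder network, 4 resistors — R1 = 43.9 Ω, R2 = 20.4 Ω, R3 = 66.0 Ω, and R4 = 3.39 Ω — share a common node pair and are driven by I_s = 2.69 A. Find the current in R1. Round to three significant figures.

I ≈ 0.160 A

Total conductance ΣG = 1/43.9 + 1/20.4 + 1/66.0 + 1/3.39 = 0.3819 (units of 1/Ω).
By the current-divider rule, I = I_s · G_k/ΣG = 2.69 × 0.05964 = 0.1604 A.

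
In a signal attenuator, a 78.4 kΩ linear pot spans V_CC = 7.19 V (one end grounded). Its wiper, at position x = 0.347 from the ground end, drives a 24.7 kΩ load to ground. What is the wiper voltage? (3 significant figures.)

V_out ≈ 1.45 V

Lower segment x·R_p = 27.20 kΩ; upper segment (1−x)·R_p = 51.20 kΩ.
R_L loads the lower segment: effective lower R = 12.95 kΩ.
V_out = 7.19 × 12.95/(51.20 + 12.95) = 1.451 V.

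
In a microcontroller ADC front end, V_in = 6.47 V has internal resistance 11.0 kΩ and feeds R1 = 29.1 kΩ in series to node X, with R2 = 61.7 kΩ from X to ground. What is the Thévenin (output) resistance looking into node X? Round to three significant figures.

R1' = 11.0 + 29.1 = 40.10 kΩ (source resistance + R1).
Zeroing V_in shorts the top of R1' to ground, so R_th = R1' ‖ R2 = 24.30 kΩ.

R_th ≈ 24.3 kΩ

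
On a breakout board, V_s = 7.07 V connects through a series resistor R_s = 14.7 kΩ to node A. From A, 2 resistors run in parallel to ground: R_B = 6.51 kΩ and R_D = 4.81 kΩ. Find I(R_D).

Equivalent of the parallel group: R_p = 2.766 kΩ.
V_A = 7.07 × 2.766/17.47 = 1.120 V.
I(R_D) = V_A / R_D = 1.120/4.81 = 0.2328 mA.

I ≈ 0.233 mA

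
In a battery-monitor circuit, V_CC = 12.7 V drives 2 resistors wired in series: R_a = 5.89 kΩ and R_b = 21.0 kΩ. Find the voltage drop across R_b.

V ≈ 9.92 V

ΣR = 5.89 + 21.0 = 26.89 kΩ.
V = V_CC · R/ΣR = 12.7 × 0.7810 = 9.918 V.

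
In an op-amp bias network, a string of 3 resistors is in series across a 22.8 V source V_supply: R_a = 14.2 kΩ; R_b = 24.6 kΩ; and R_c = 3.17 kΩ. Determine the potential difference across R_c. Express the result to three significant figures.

Total series resistance ΣR = 14.2 + 24.6 + 3.17 = 41.97 kΩ.
Voltage divider: V = V_supply · (3.170 / 41.97) = 22.8 × 0.07553 = 1.722 V.

V ≈ 1.72 V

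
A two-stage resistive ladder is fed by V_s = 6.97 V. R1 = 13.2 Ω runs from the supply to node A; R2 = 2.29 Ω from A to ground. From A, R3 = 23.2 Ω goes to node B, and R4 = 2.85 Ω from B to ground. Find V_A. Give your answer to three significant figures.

V_A ≈ 0.959 V

Node A sees R2 in parallel with the series input of stage 2, R3 + R4 = 26.05 Ω.
Effective lower resistance at A: R2 ‖ 26.05 = 2.105 Ω.
So V_A = 6.97 × 0.1375 = 0.9586 V.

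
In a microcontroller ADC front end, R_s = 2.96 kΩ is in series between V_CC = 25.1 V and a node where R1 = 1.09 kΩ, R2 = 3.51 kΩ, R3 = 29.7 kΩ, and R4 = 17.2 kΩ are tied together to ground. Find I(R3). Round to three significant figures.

I ≈ 0.175 mA

Equivalent of the parallel group: R_p = 0.7727 kΩ.
Node voltage V_A = V_CC · R_p/(R_s + R_p) = 25.1 × 0.2070 = 5.196 V.
I(R3) = V_A / R3 = 5.196/29.7 = 0.1749 mA.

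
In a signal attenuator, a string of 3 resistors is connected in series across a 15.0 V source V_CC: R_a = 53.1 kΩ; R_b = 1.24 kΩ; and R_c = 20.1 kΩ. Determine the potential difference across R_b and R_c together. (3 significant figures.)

Series total: ΣR = 53.1 + 1.24 + 20.1 = 74.44 kΩ.
R_{R_b..R_c} = 1.24 + 20.1 = 21.34 kΩ.
Voltage divider: V = V_CC · (21.34 / 74.44) = 15.0 × 0.2867 = 4.300 V.

V ≈ 4.30 V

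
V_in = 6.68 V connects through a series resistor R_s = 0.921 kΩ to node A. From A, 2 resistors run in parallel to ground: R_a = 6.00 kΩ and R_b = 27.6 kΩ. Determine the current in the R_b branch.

I ≈ 0.204 mA

Parallel bank: R_p = 1/(1/6.00 + 1/27.6) = 4.929 kΩ.
Node voltage V_A = V_in · R_p/(R_s + R_p) = 6.68 × 0.8426 = 5.628 V.
Branch current I = V_A/R_b = 5.628/27.6 = 0.2039 mA.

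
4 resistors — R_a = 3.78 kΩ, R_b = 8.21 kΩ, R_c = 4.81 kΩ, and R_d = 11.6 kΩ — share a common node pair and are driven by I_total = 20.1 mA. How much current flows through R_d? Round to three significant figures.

I ≈ 2.55 mA

Total conductance ΣG = 1/3.78 + 1/8.21 + 1/4.81 + 1/11.6 = 0.6805 (units of 1/kΩ).
Current divider: I(R_d) = I_total · G_k/ΣG = 20.1 × (0.08621/0.6805) = 20.1 × 0.1267 = 2.546 mA.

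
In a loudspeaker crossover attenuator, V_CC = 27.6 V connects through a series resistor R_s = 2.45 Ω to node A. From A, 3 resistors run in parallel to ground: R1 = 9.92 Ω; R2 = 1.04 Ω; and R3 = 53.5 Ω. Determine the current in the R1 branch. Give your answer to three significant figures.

I ≈ 0.763 A

Equivalent of the parallel group: R_p = 0.9250 Ω.
Node voltage V_A = V_CC · R_p/(R_s + R_p) = 27.6 × 0.2741 = 7.565 V.
I(R1) = V_A / R1 = 7.565/9.92 = 0.7626 A.
(Check via current divider: I_total = 8.178 A; share G_k/ΣG = 0.09325 → same result.)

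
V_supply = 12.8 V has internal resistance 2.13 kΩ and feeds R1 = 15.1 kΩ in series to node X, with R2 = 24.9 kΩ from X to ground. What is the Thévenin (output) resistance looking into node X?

R1' = 2.13 + 15.1 = 17.23 kΩ (source resistance + R1).
Looking into X with the source shorted: R_th = R1'·R2/(R1'+R2) = 17.23 × 24.9/42.13 = 10.18 kΩ.

R_th ≈ 10.2 kΩ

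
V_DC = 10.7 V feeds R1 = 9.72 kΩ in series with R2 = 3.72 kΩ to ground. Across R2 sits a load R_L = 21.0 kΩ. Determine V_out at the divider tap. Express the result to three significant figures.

V_out ≈ 2.63 V

R2 ‖ R_L = (3.72 × 21.0)/(3.72 + 21.0) = 3.160 kΩ.
Voltage divider with the loaded lower leg: V_out = 10.7 × 3.160/(9.72 + 3.160) = 10.7 × 0.2454 = 2.625 V.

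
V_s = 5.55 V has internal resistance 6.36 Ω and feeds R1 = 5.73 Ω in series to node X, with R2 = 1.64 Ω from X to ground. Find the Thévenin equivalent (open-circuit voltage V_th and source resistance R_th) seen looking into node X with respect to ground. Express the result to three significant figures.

R1' = 6.36 + 5.73 = 12.09 Ω (source resistance + R1).
V_th is the unloaded tap voltage: V_s · R2/(R1'+R2) = 5.55 × 0.1194 = 0.6629 V.
With V_s suppressed (replaced by a short), R_th = R1' ‖ R2 = (12.09 × 1.64)/(12.09 + 1.64) = 1.444 Ω.

V_th ≈ 0.663 V, R_th ≈ 1.44 Ω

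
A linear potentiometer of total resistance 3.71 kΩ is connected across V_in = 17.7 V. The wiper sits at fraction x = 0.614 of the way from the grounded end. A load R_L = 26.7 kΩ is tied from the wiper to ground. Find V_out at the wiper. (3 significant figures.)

Split the track: R_lower = x·R_p = 2.278 kΩ, R_upper = (1−x)·R_p = 1.432 kΩ.
(x·R_p) ‖ R_L = 2.099 kΩ.
V_out = 17.7 × 2.099/(1.432 + 2.099) = 10.52 V.

V_out ≈ 10.5 V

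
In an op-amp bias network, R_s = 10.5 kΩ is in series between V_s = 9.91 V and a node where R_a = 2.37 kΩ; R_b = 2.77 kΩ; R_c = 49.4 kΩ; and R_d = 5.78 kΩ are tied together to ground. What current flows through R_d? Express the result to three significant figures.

Parallel bank: R_p = 1/(1/2.37 + 1/2.77 + 1/49.4 + 1/5.78) = 1.024 kΩ.
V_A = 9.91 × 1.024/11.52 = 0.8809 V.
Branch current I = V_A/R_d = 0.8809/5.78 = 0.1524 mA.
(Check via current divider: I_total = 0.8599 mA; share G_k/ΣG = 0.1772 → same result.)

I ≈ 0.152 mA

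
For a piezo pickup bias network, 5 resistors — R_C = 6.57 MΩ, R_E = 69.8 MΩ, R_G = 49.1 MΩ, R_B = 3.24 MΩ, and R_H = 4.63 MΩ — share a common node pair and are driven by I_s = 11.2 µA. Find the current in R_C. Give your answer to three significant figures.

I ≈ 2.40 µA

ΣG = 1/6.57 + 1/69.8 + 1/49.1 + 1/3.24 + 1/4.63 = 0.7115.
Current divider: I(R_C) = I_s · G_k/ΣG = 11.2 × (0.1522/0.7115) = 11.2 × 0.2139 = 2.396 µA.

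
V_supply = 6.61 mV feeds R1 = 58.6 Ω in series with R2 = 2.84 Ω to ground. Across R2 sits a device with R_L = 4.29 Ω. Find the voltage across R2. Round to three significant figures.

First combine the lower leg with the load: R2 ‖ R_L = 1.709 Ω.
Now apply the divider: V_out = 6.61 × 0.02833 = 0.1873 mV.

V_out ≈ 0.187 mV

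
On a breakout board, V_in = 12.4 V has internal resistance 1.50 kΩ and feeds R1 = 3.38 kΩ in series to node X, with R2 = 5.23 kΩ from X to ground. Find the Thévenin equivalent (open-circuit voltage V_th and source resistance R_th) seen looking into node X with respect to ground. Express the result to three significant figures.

R1' = 1.50 + 3.38 = 4.880 kΩ (source resistance + R1).
V_th is the unloaded tap voltage: V_in · R2/(R1'+R2) = 12.4 × 0.5173 = 6.415 V.
Looking into X with the source shorted: R_th = R1'·R2/(R1'+R2) = 4.880 × 5.23/10.11 = 2.524 kΩ.

V_th ≈ 6.41 V, R_th ≈ 2.52 kΩ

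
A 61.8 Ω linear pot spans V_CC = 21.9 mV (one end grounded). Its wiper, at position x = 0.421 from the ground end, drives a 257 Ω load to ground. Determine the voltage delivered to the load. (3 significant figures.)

Split the track: R_lower = x·R_p = 26.02 Ω, R_upper = (1−x)·R_p = 35.78 Ω.
(x·R_p) ‖ R_L = 23.63 Ω.
Then V_out = V_CC · 23.63/(35.78 + 23.63) = 8.709 mV.
(Unloaded: V_out = x·V_CC = 9.22 mV.)

V_out ≈ 8.71 mV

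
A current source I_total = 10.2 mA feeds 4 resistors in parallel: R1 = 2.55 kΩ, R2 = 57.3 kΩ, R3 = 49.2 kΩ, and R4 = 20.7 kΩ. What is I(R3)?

Conductances: ΣG = 1/2.55 + 1/57.3 + 1/49.2 + 1/20.7 = 0.4782 (1/kΩ).
Current divider: I(R3) = I_total · G_k/ΣG = 10.2 × (0.02033/0.4782) = 10.2 × 0.04250 = 0.4335 mA.

I ≈ 0.433 mA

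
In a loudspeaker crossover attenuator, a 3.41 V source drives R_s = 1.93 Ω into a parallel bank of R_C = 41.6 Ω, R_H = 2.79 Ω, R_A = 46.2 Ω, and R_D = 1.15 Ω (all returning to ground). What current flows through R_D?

I ≈ 0.857 A

Combine the parallel branches: R_p = (1/41.6 + 1/2.79 + 1/46.2 + 1/1.15)⁻¹ = 0.7851 Ω.
V_A = 3.41 × 0.7851/2.715 = 0.9861 V.
Branch current I = V_A/R_D = 0.9861/1.15 = 0.8574 A.
(Check via current divider: I_total = 1.256 A; share G_k/ΣG = 0.6827 → same result.)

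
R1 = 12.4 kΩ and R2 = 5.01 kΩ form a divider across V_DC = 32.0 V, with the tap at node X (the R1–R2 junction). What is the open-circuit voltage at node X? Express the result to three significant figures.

Open-circuit (no load on X): V_th = V_DC · R2/(R1 + R2) = 32.0 × 5.01/(12.40 + 5.01) = 9.209 V.

V_th ≈ 9.21 V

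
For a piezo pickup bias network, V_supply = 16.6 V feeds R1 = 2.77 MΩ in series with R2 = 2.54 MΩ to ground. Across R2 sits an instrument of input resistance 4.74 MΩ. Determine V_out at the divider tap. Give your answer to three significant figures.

V_out ≈ 6.21 V

First combine the lower leg with the load: R2 ‖ R_L = 1.654 MΩ.
Voltage divider with the loaded lower leg: V_out = 16.6 × 1.654/(2.77 + 1.654) = 16.6 × 0.3738 = 6.206 V.
(Unloaded it would be 7.94 V; the load pulls it down.)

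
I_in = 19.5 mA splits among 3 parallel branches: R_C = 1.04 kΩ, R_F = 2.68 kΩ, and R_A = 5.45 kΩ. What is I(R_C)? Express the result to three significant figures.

ΣG = 1/1.04 + 1/2.68 + 1/5.45 = 1.518.
R_C takes the fraction G_k/ΣG = 0.9615/1.518 = 0.6334, so I = 19.5 × 0.6334 = 12.35 mA.

I ≈ 12.4 mA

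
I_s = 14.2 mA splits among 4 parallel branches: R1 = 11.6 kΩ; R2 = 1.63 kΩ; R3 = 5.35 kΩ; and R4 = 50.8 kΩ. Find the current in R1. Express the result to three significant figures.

I ≈ 1.35 mA

Conductances: ΣG = 1/11.6 + 1/1.63 + 1/5.35 + 1/50.8 = 0.9063 (1/kΩ).
Current divider: I(R1) = I_s · G_k/ΣG = 14.2 × (0.08621/0.9063) = 14.2 × 0.09512 = 1.351 mA.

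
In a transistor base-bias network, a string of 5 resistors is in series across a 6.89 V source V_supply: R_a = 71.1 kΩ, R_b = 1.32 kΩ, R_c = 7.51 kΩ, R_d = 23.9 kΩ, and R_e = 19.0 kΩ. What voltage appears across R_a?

Total series resistance ΣR = 71.1 + 1.32 + 7.51 + 23.9 + 19.0 = 122.8 kΩ.
V = V_supply · R/ΣR = 6.89 × 0.5788 = 3.988 V.

V ≈ 3.99 V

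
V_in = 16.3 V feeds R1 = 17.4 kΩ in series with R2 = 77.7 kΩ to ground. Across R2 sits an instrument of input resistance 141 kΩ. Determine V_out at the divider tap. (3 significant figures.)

V_out ≈ 12.1 V

First combine the lower leg with the load: R2 ‖ R_L = 50.09 kΩ.
Voltage divider with the loaded lower leg: V_out = 16.3 × 50.09/(17.4 + 50.09) = 16.3 × 0.7422 = 12.10 V.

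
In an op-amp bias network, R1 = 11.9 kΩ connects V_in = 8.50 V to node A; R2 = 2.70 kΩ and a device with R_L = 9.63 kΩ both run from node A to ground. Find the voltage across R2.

V_out ≈ 1.28 V

The load sits in parallel with R2, giving an effective lower resistance R2' = R2·R_L/(R2+R_L) = 2.109 kΩ.
Now apply the divider: V_out = 8.50 × 0.1505 = 1.280 V.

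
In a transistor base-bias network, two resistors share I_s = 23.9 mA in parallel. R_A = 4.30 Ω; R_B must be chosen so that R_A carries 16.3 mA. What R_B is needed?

R_B ≈ 9.22 Ω

In a two-way split, I_A/I_s = R_B/(R_A + R_B).
With f = 0.6820, R_B = R_A · f/(1−f) = 4.30 × 2.145 = 9.222 Ω.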